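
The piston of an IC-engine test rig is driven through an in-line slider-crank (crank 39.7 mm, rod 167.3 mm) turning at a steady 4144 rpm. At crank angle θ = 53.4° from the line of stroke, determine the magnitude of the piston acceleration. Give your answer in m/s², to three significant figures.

ω = 2π·4144/60 = 434 rad/s
x(θ) = r cosθ + √(L² − r² sin²θ); with ω constant, a = ω²·d²x/dθ².
d²x/dθ² = −r cosθ − r²(cos2θ)/√u − r⁴ sin²2θ/(4u^{3/2}),  u = L² − r² sin²θ = 0.0269735 m².
Substituting r = 0.0397 m, L = 0.1673 m, θ = 53.4°: d²x/dθ² = -0.021025 m.
a = ω²·d²x/dθ² = (434)²·(-0.021025) = -3959.4 m/s²;  |a| = 3959.4 m/s².

3960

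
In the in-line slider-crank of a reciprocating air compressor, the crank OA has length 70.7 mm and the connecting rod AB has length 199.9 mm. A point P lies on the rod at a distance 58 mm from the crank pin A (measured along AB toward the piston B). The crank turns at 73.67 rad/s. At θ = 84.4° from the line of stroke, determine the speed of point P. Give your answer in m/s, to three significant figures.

ω = 73.67 rad/s.  Crank-pin speed |V_A| = rω = 5.2085 m/s, perpendicular to OA.
Rod angle: sinφ = −(r/L) sinθ ⇒ φ = -20.609°; ω_rod = −rω cosθ/√(L²−r²sin²θ) = -2.7164 rad/s.
V_P = V_A + ω_rod × AP, with AP = 0.058 m along the rod.
Components: V_Px = −rω sinθ − a·ω_rod·sinφ = -5.2391 m/s;  V_Py = rω cosθ + a·ω_rod·cosφ = +0.36079 m/s.
|V_P| = √(V_Px² + V_Py²) = 5.2515 m/s.

5.25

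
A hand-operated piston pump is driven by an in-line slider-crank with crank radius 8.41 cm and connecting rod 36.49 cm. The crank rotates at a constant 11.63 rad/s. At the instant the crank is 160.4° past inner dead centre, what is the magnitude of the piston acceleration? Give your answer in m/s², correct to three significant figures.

8.66

ω = 11.63 rad/s
x(θ) = r cosθ + √(L² − r² sin²θ); with ω constant, a = ω²·d²x/dθ².
d²x/dθ² = −r cosθ − r²(cos2θ)/√u − r⁴ sin²2θ/(4u^{3/2}),  u = L² − r² sin²θ = 0.132356 m².
Substituting r = 0.0841 m, L = 0.3649 m, θ = 160.4°: d²x/dθ² = +0.064058 m.
a = ω²·d²x/dθ² = (11.63)²·(+0.064058) = +8.6642 m/s²;  |a| = 8.6642 m/s².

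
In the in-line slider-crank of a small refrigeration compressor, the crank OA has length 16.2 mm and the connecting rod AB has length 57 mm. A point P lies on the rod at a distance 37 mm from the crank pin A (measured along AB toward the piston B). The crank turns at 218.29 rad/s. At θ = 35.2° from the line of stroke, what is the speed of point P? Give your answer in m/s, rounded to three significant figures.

ω = 218.3 rad/s.  Crank-pin speed |V_A| = rω = 3.5363 m/s, perpendicular to OA.
Rod angle: sinφ = −(r/L) sinθ ⇒ φ = -9.429°; ω_rod = −rω cosθ/√(L²−r²sin²θ) = -51.39 rad/s.
V_P = V_A + ω_rod × AP, with AP = 0.037 m along the rod.
Components: V_Px = −rω sinθ − a·ω_rod·sinφ = -2.3499 m/s;  V_Py = rω cosθ + a·ω_rod·cosφ = +1.0139 m/s.
|V_P| = √(V_Px² + V_Py²) = 2.5594 m/s.

2.56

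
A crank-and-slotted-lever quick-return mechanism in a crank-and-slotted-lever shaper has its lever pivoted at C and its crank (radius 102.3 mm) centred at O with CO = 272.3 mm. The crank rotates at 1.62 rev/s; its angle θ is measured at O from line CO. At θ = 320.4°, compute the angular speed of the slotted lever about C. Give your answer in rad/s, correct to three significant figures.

2.55

ω = 10.18 rad/s (from 1.62 rev/s).
Crank pin A relative to C: A = (d + r cosθ, r sinθ); lever angle φ = atan2(r sinθ, d + r cosθ).
Differentiating tanφ: φ̇ = rω(d cosθ + r)/(d² + r² + 2dr cosθ).
d² + r² + 2dr cosθ = |CA|² = 0.12754 m²;  d cosθ + r = +0.31211 m.
|ω_lever| = |0.1023·10.18·+0.31211| / 0.12754 = 2.5482 rad/s.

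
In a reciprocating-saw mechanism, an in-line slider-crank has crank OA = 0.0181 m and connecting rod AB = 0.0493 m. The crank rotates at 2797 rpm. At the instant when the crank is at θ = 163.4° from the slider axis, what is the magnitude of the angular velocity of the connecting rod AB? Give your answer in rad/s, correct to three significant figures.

104

ω = 292.9 rad/s (converted from 2797 rpm).
The rod makes angle φ with the slider axis where L sinφ = r sinθ; differentiating, L cosφ·φ̇ = r ω cosθ.
L cosφ = √(L² − r² sin²θ) = 0.049028 m.
|ω_rod| = r ω |cosθ| / √(L² − r² sin²θ) = 0.0181·292.9·0.95832/0.049028 = 103.63 rad/s.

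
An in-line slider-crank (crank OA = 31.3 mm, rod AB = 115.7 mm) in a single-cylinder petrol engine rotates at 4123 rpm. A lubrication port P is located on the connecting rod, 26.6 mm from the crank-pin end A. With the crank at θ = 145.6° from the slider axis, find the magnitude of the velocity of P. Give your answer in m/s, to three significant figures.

11.2

ω = 431.8 rad/s.  Crank-pin speed |V_A| = rω = 13.514 m/s, perpendicular to OA.
Rod angle: sinφ = −(r/L) sinθ ⇒ φ = -8.791°; ω_rod = −rω cosθ/√(L²−r²sin²θ) = +97.521 rad/s.
V_P = V_A + ω_rod × AP, with AP = 0.0266 m along the rod.
Components: V_Px = −rω sinθ − a·ω_rod·sinφ = -7.2385 m/s;  V_Py = rω cosθ + a·ω_rod·cosφ = -8.5871 m/s.
|V_P| = √(V_Px² + V_Py²) = 11.231 m/s.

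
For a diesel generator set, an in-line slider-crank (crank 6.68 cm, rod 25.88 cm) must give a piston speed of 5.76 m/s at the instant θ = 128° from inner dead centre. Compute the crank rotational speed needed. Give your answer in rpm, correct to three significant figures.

1250

For an in-line slider-crank, |v_piston| = rω|sinθ|·[1 + r cosθ/√(L² − r² sin²θ)].
With r = 0.0668 m, L = 0.2588 m, θ = 128°: the bracketed kinematic factor |dx/dθ| = 0.044096 m.
ω = v/|dx/dθ| = 5.76/0.044096 = 130.63 rad/s.
N = 60ω/(2π) = 1247.4 rpm.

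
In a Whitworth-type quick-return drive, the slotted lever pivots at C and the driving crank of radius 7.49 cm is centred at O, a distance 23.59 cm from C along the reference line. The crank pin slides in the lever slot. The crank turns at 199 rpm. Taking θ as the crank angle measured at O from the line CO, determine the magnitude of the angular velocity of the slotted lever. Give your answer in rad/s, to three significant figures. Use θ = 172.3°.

9.45

ω = 20.84 rad/s (from 199 rpm).
Crank pin A relative to C: A = (d + r cosθ, r sinθ); lever angle φ = atan2(r sinθ, d + r cosθ).
Differentiating tanφ: φ̇ = rω(d cosθ + r)/(d² + r² + 2dr cosθ).
d² + r² + 2dr cosθ = |CA|² = 0.0262396 m²;  d cosθ + r = -0.15887 m.
|ω_lever| = |0.0749·20.84·-0.15887| / 0.0262396 = 9.4505 rad/s.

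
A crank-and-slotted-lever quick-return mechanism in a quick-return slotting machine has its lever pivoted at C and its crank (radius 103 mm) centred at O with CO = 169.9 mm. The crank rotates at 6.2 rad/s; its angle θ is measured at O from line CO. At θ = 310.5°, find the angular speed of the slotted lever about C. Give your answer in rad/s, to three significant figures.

2.19

ω = 6.2 rad/s
Crank pin A relative to C: A = (d + r cosθ, r sinθ); lever angle φ = atan2(r sinθ, d + r cosθ).
Differentiating tanφ: φ̇ = rω(d cosθ + r)/(d² + r² + 2dr cosθ).
d² + r² + 2dr cosθ = |CA|² = 0.0622053 m²;  d cosθ + r = +0.21334 m.
|ω_lever| = |0.103·6.2·+0.21334| / 0.0622053 = 2.1902 rad/s.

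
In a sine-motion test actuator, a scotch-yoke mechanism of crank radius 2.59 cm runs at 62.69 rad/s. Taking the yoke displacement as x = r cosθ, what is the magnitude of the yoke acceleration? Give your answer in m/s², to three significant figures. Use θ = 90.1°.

0.178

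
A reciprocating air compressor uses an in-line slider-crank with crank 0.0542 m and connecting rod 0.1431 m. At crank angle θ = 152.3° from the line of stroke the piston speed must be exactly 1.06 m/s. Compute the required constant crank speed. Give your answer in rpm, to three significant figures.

For an in-line slider-crank, |v_piston| = rω|sinθ|·[1 + r cosθ/√(L² − r² sin²θ)].
With r = 0.0542 m, L = 0.1431 m, θ = 152.3°: the bracketed kinematic factor |dx/dθ| = 0.016611 m.
ω = v/|dx/dθ| = 1.06/0.016611 = 63.811 rad/s.
N = 60ω/(2π) = 609.35 rpm.

609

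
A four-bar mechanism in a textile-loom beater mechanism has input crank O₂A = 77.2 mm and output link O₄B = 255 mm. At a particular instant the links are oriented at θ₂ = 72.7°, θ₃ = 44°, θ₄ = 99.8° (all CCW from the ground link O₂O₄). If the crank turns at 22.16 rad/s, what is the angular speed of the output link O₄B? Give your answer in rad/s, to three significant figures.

ω₂ = 22.16 rad/s
Differentiating the loop-closure r₂e^{iθ₂}+r₃e^{iθ₃}=r₁+r₄e^{iθ₄} gives r₂ω₂e^{iθ₂}+r₃ω₃e^{iθ₃}=r₄ω₄e^{iθ₄}.
Eliminating the other unknown: ω₄ = r₂ω₂ sin(θ₂−θ₃) / [r₄ sin(θ₄−θ₃)].
Numerator sine = +0.48022; denominator sine = +0.82708.
Result = 0.0772·22.16·(+0.48022) / (0.255·(+0.82708)) = +3.8953 rad/s; magnitude 3.8953 rad/s.

3.90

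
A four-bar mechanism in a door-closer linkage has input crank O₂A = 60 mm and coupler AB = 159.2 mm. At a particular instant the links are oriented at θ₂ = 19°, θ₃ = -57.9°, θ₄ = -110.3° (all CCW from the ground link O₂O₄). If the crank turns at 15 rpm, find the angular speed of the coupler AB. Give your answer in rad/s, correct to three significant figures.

0.578

ω₂ = 1.571 rad/s (from 15 rpm).
Differentiating the loop-closure r₂e^{iθ₂}+r₃e^{iθ₃}=r₁+r₄e^{iθ₄} gives r₂ω₂e^{iθ₂}+r₃ω₃e^{iθ₃}=r₄ω₄e^{iθ₄}.
Eliminating the other unknown: ω₃ = r₂ω₂ sin(θ₄−θ₂) / [r₃ sin(θ₃−θ₄)].
Numerator sine = -0.77384; denominator sine = +0.79229.
Result = 0.06·1.571·(-0.77384) / (0.1592·(+0.79229)) = -0.57822 rad/s; magnitude 0.57822 rad/s.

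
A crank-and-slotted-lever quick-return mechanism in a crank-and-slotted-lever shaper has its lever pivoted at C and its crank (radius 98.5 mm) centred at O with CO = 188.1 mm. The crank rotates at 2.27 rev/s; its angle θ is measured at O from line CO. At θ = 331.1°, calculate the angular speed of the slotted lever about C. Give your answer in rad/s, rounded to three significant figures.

4.77

ω = 14.26 rad/s (from 2.27 rev/s).
Crank pin A relative to C: A = (d + r cosθ, r sinθ); lever angle φ = atan2(r sinθ, d + r cosθ).
Differentiating tanφ: φ̇ = rω(d cosθ + r)/(d² + r² + 2dr cosθ).
d² + r² + 2dr cosθ = |CA|² = 0.0775248 m²;  d cosθ + r = +0.26317 m.
|ω_lever| = |0.0985·14.26·+0.26317| / 0.0775248 = 4.7692 rad/s.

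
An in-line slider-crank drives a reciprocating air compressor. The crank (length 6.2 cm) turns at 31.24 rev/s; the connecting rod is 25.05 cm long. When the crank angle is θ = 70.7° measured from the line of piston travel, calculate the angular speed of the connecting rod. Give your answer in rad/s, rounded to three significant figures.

ω = 196.3 rad/s (converted from 31.24 rev/s).
The rod makes angle φ with the slider axis where L sinφ = r sinθ; differentiating, L cosφ·φ̇ = r ω cosθ.
L cosφ = √(L² − r² sin²θ) = 0.24357 m.
|ω_rod| = r ω |cosθ| / √(L² − r² sin²θ) = 0.062·196.3·0.33051/0.24357 = 16.514 rad/s.

16.5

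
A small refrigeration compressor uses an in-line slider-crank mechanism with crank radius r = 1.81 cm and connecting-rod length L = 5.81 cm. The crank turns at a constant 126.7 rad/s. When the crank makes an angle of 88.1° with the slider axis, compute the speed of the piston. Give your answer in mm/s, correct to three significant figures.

ω = 126.7 rad/s
For an in-line slider-crank, x = r cosθ + √(L² − r² sin²θ), so v = −rω sinθ·[1 + r cosθ/√(L² − r² sin²θ)].
With r = 0.0181 m, L = 0.0581 m, θ = 88.1°: √(L² − r² sin²θ) = 0.055212 m.
v = −0.0181·126.7·0.99945·[1 + 0.0181·0.03316/0.055212] = -2.3169 m/s.
|v| = 2.3169 m/s = 2316.9 mm/s.

2320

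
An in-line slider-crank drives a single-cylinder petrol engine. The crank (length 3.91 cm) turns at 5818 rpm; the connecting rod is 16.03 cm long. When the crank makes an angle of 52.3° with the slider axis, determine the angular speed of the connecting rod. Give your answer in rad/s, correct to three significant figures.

ω = 609.3 rad/s (converted from 5818 rpm).
The rod makes angle φ with the slider axis where L sinφ = r sinθ; differentiating, L cosφ·φ̇ = r ω cosθ.
L cosφ = √(L² − r² sin²θ) = 0.15729 m.
|ω_rod| = r ω |cosθ| / √(L² − r² sin²θ) = 0.0391·609.3·0.61153/0.15729 = 92.62 rad/s.

92.6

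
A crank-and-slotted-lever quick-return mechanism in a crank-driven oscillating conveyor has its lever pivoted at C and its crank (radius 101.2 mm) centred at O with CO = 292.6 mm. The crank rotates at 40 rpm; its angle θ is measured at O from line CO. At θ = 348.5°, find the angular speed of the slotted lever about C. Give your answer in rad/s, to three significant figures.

ω = 4.189 rad/s (from 40 rpm).
Crank pin A relative to C: A = (d + r cosθ, r sinθ); lever angle φ = atan2(r sinθ, d + r cosθ).
Differentiating tanφ: φ̇ = rω(d cosθ + r)/(d² + r² + 2dr cosθ).
d² + r² + 2dr cosθ = |CA|² = 0.15389 m²;  d cosθ + r = +0.38793 m.
|ω_lever| = |0.1012·4.189·+0.38793| / 0.15389 = 1.0686 rad/s.

1.07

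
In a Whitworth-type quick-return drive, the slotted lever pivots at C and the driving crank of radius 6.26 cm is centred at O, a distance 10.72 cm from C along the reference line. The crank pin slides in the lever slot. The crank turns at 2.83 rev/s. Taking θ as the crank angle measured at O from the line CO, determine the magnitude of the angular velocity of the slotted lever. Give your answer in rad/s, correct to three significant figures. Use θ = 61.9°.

5.79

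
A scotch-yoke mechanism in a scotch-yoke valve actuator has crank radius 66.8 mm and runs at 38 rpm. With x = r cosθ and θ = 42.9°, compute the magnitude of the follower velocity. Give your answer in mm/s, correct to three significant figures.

181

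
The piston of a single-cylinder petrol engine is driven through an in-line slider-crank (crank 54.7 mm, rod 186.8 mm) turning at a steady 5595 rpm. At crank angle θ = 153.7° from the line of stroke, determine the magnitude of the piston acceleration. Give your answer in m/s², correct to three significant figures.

13400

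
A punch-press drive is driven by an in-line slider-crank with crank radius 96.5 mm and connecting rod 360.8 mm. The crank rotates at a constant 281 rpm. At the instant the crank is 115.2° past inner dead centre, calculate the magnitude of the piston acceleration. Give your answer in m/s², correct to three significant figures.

ω = 2π·281/60 = 29.43 rad/s
x(θ) = r cosθ + √(L² − r² sin²θ); with ω constant, a = ω²·d²x/dθ².
d²x/dθ² = −r cosθ − r²(cos2θ)/√u − r⁴ sin²2θ/(4u^{3/2}),  u = L² − r² sin²θ = 0.122553 m².
Substituting r = 0.0965 m, L = 0.3608 m, θ = 115.2°: d²x/dθ² = +0.057744 m.
a = ω²·d²x/dθ² = (29.43)²·(+0.057744) = +50 m/s²;  |a| = 50 m/s².

50.0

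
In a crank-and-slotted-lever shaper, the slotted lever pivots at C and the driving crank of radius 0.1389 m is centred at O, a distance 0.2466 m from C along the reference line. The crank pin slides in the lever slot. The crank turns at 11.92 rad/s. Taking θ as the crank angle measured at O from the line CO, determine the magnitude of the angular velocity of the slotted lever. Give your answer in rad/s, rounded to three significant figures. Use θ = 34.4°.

ω = 11.92 rad/s
Crank pin A relative to C: A = (d + r cosθ, r sinθ); lever angle φ = atan2(r sinθ, d + r cosθ).
Differentiating tanφ: φ̇ = rω(d cosθ + r)/(d² + r² + 2dr cosθ).
d² + r² + 2dr cosθ = |CA|² = 0.13663 m²;  d cosθ + r = +0.34237 m.
|ω_lever| = |0.1389·11.92·+0.34237| / 0.13663 = 4.1489 rad/s.

4.15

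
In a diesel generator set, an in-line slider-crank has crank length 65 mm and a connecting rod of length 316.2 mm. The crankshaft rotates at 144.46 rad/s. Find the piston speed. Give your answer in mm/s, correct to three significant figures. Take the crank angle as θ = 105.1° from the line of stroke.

8570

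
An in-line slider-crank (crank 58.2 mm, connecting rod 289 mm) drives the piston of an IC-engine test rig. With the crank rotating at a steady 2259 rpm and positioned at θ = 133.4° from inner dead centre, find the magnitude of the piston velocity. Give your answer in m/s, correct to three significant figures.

ω = 2π·2259/60 = 236.6 rad/s
For an in-line slider-crank, x = r cosθ + √(L² − r² sin²θ), so v = −rω sinθ·[1 + r cosθ/√(L² − r² sin²θ)].
With r = 0.0582 m, L = 0.289 m, θ = 133.4°: √(L² − r² sin²θ) = 0.28589 m.
v = −0.0582·236.6·0.72657·[1 + 0.0582·-0.68709/0.28589] = -8.6042 m/s.
|v| = 8.6042 m/s.

8.60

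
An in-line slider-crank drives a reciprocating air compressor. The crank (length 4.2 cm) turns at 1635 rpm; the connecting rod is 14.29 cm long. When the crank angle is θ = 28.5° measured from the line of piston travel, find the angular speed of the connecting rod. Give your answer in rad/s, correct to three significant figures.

ω = 171.2 rad/s (converted from 1635 rpm).
The rod makes angle φ with the slider axis where L sinφ = r sinθ; differentiating, L cosφ·φ̇ = r ω cosθ.
L cosφ = √(L² − r² sin²θ) = 0.14149 m.
|ω_rod| = r ω |cosθ| / √(L² − r² sin²θ) = 0.042·171.2·0.87882/0.14149 = 44.666 rad/s.

44.7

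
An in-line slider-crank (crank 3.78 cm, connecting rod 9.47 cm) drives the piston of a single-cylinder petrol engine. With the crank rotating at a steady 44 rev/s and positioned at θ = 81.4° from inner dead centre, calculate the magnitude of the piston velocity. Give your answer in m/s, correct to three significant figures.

11.0

ω = 2π·44 = 276.5 rad/s
For an in-line slider-crank, x = r cosθ + √(L² − r² sin²θ), so v = −rω sinθ·[1 + r cosθ/√(L² − r² sin²θ)].
With r = 0.0378 m, L = 0.0947 m, θ = 81.4°: √(L² − r² sin²θ) = 0.087013 m.
v = −0.0378·276.5·0.98876·[1 + 0.0378·0.14954/0.087013] = -11.004 m/s.
|v| = 11.004 m/s.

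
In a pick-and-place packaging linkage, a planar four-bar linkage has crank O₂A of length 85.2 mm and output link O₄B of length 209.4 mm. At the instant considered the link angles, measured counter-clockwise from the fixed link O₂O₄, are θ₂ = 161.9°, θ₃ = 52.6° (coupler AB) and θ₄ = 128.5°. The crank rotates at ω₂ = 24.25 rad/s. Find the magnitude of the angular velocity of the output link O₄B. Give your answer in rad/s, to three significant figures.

9.60

ω₂ = 24.25 rad/s
Differentiating the loop-closure r₂e^{iθ₂}+r₃e^{iθ₃}=r₁+r₄e^{iθ₄} gives r₂ω₂e^{iθ₂}+r₃ω₃e^{iθ₃}=r₄ω₄e^{iθ₄}.
Eliminating the other unknown: ω₄ = r₂ω₂ sin(θ₂−θ₃) / [r₄ sin(θ₄−θ₃)].
Numerator sine = +0.94380; denominator sine = +0.96987.
Result = 0.0852·24.25·(+0.94380) / (0.2094·(+0.96987)) = +9.6015 rad/s; magnitude 9.6015 rad/s.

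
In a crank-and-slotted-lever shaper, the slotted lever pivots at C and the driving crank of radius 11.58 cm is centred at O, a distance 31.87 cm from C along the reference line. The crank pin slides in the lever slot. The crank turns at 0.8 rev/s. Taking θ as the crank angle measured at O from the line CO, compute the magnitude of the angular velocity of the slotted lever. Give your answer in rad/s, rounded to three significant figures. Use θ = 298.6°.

1.04

ω = 5.027 rad/s (from 0.8 rev/s).
Crank pin A relative to C: A = (d + r cosθ, r sinθ); lever angle φ = atan2(r sinθ, d + r cosθ).
Differentiating tanφ: φ̇ = rω(d cosθ + r)/(d² + r² + 2dr cosθ).
d² + r² + 2dr cosθ = |CA|² = 0.150312 m²;  d cosθ + r = +0.26836 m.
|ω_lever| = |0.1158·5.027·+0.26836| / 0.150312 = 1.0392 rad/s.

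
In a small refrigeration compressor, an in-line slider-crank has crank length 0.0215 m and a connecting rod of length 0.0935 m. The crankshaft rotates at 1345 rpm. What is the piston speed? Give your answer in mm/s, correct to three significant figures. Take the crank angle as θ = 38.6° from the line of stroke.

2230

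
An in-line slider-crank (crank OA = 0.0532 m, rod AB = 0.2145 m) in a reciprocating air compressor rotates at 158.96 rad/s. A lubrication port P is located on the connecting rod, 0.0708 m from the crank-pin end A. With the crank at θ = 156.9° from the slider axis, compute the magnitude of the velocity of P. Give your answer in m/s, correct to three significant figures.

ω = 159 rad/s.  Crank-pin speed |V_A| = rω = 8.4567 m/s, perpendicular to OA.
Rod angle: sinφ = −(r/L) sinθ ⇒ φ = -5.584°; ω_rod = −rω cosθ/√(L²−r²sin²θ) = +36.437 rad/s.
V_P = V_A + ω_rod × AP, with AP = 0.0708 m along the rod.
Components: V_Px = −rω sinθ − a·ω_rod·sinφ = -3.0668 m/s;  V_Py = rω cosθ + a·ω_rod·cosφ = -5.2111 m/s.
|V_P| = √(V_Px² + V_Py²) = 6.0466 m/s.

6.05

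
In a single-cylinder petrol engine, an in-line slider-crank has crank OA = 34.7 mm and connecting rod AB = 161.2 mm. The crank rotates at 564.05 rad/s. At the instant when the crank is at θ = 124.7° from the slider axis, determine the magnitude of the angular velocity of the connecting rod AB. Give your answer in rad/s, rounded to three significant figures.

ω = 564 rad/s
The rod makes angle φ with the slider axis where L sinφ = r sinθ; differentiating, L cosφ·φ̇ = r ω cosθ.
L cosφ = √(L² − r² sin²θ) = 0.15866 m.
|ω_rod| = r ω |cosθ| / √(L² − r² sin²θ) = 0.0347·564·0.56928/0.15866 = 70.229 rad/s.

70.2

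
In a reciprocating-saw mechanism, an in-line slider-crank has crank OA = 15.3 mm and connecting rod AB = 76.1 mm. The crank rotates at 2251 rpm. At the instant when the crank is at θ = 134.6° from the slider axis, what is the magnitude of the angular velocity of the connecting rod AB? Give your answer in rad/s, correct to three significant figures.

ω = 235.7 rad/s (converted from 2251 rpm).
The rod makes angle φ with the slider axis where L sinφ = r sinθ; differentiating, L cosφ·φ̇ = r ω cosθ.
L cosφ = √(L² − r² sin²θ) = 0.075316 m.
|ω_rod| = r ω |cosθ| / √(L² − r² sin²θ) = 0.0153·235.7·0.70215/0.075316 = 33.623 rad/s.

33.6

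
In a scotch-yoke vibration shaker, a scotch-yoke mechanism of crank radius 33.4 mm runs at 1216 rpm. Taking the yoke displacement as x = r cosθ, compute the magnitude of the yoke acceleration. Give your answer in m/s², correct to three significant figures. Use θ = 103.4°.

126

ω = 127.3 rad/s (from 1216 rpm).
x = r cosθ ⇒ ẍ = −rω² cosθ (ω constant).
|a| = rω²|cosθ| = 0.0334·(127.3)²·|cos 103.4°| = 125.51 m/s².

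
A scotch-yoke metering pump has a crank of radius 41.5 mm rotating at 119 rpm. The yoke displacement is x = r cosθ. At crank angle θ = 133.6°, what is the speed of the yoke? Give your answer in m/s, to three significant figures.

ω = 12.46 rad/s (from 119 rpm).
x = r cosθ ⇒ ẋ = −rω sinθ.
|v| = rω|sinθ| = 0.0415·12.46·|sin 133.6°| = 0.37451 m/s.

0.375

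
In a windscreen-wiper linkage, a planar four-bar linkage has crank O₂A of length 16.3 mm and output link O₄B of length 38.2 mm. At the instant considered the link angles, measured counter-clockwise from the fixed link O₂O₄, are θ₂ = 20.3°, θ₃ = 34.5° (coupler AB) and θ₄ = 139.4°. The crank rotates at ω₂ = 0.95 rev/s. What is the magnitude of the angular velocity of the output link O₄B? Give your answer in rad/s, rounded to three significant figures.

ω₂ = 5.969 rad/s (from 0.95 rev/s).
Differentiating the loop-closure r₂e^{iθ₂}+r₃e^{iθ₃}=r₁+r₄e^{iθ₄} gives r₂ω₂e^{iθ₂}+r₃ω₃e^{iθ₃}=r₄ω₄e^{iθ₄}.
Eliminating the other unknown: ω₄ = r₂ω₂ sin(θ₂−θ₃) / [r₄ sin(θ₄−θ₃)].
Numerator sine = -0.24531; denominator sine = +0.96638.
Result = 0.0163·5.969·(-0.24531) / (0.0382·(+0.96638)) = -0.64654 rad/s; magnitude 0.64654 rad/s.

0.647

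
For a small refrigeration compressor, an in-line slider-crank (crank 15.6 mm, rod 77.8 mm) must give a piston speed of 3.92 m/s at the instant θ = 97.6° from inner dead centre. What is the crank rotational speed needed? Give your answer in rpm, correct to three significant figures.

2490

For an in-line slider-crank, |v_piston| = rω|sinθ|·[1 + r cosθ/√(L² − r² sin²θ)].
With r = 0.0156 m, L = 0.0778 m, θ = 97.6°: the bracketed kinematic factor |dx/dθ| = 0.015045 m.
ω = v/|dx/dθ| = 3.92/0.015045 = 260.56 rad/s.
N = 60ω/(2π) = 2488.2 rpm.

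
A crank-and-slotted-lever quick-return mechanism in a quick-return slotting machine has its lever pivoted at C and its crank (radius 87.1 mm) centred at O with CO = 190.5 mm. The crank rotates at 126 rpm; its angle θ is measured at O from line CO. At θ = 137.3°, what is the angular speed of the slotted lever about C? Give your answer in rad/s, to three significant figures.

3.12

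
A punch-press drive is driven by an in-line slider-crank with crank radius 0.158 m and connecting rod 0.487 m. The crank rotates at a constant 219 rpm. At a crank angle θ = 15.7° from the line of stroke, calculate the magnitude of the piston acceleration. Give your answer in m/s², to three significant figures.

ω = 2π·219/60 = 22.93 rad/s
x(θ) = r cosθ + √(L² − r² sin²θ); with ω constant, a = ω²·d²x/dθ².
d²x/dθ² = −r cosθ − r²(cos2θ)/√u − r⁴ sin²2θ/(4u^{3/2}),  u = L² − r² sin²θ = 0.235341 m².
Substituting r = 0.158 m, L = 0.487 m, θ = 15.7°: d²x/dθ² = -0.1964 m.
a = ω²·d²x/dθ² = (22.93)²·(-0.1964) = -103.3 m/s²;  |a| = 103.3 m/s².

103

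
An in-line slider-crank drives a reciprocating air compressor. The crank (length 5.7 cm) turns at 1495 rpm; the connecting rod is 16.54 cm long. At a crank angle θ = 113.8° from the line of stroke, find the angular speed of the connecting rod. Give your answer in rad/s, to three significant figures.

22.9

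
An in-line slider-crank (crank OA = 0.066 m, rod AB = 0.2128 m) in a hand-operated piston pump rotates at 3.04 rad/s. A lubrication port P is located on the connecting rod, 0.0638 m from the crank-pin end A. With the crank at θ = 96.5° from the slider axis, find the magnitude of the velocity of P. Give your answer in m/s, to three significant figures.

0.198

ω = 3.04 rad/s.  Crank-pin speed |V_A| = rω = 0.20064 m/s, perpendicular to OA.
Rod angle: sinφ = −(r/L) sinθ ⇒ φ = -17.948°; ω_rod = −rω cosθ/√(L²−r²sin²θ) = +0.11219 rad/s.
V_P = V_A + ω_rod × AP, with AP = 0.0638 m along the rod.
Components: V_Px = −rω sinθ − a·ω_rod·sinφ = -0.19714 m/s;  V_Py = rω cosθ + a·ω_rod·cosφ = -0.015903 m/s.
|V_P| = √(V_Px² + V_Py²) = 0.19778 m/s.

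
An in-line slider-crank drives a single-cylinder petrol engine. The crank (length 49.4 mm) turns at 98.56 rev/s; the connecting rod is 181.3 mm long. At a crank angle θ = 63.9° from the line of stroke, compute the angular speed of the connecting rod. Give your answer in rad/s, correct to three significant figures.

ω = 619.3 rad/s (converted from 98.56 rev/s).
The rod makes angle φ with the slider axis where L sinφ = r sinθ; differentiating, L cosφ·φ̇ = r ω cosθ.
L cosφ = √(L² − r² sin²θ) = 0.17579 m.
|ω_rod| = r ω |cosθ| / √(L² − r² sin²θ) = 0.0494·619.3·0.43994/0.17579 = 76.561 rad/s.

76.6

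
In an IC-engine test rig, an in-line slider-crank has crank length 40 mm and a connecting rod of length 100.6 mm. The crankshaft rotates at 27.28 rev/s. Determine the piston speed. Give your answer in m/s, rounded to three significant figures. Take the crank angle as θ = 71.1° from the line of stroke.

ω = 2π·27.3 = 171.4 rad/s
For an in-line slider-crank, x = r cosθ + √(L² − r² sin²θ), so v = −rω sinθ·[1 + r cosθ/√(L² − r² sin²θ)].
With r = 0.04 m, L = 0.1006 m, θ = 71.1°: √(L² − r² sin²θ) = 0.093211 m.
v = −0.04·171.4·0.94609·[1 + 0.04·0.32392/0.093211] = -7.3882 m/s.
|v| = 7.3882 m/s.

7.39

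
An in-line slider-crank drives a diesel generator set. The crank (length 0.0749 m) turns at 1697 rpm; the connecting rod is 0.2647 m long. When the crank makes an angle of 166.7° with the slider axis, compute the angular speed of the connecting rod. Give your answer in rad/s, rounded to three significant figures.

ω = 177.7 rad/s (converted from 1697 rpm).
The rod makes angle φ with the slider axis where L sinφ = r sinθ; differentiating, L cosφ·φ̇ = r ω cosθ.
L cosφ = √(L² − r² sin²θ) = 0.26414 m.
|ω_rod| = r ω |cosθ| / √(L² − r² sin²θ) = 0.0749·177.7·0.97318/0.26414 = 49.04 rad/s.

49.0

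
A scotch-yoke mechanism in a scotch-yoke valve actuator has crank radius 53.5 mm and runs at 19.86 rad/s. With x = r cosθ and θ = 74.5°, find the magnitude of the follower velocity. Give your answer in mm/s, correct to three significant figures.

ω = 19.86 rad/s
x = r cosθ ⇒ ẋ = −rω sinθ.
|v| = rω|sinθ| = 0.0535·19.86·|sin 74.5°| = 1.0239 m/s = 1023.9 mm/s.

1020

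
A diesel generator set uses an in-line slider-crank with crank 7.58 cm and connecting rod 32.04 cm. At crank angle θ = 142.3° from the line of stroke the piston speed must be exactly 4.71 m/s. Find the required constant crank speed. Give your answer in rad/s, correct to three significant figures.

For an in-line slider-crank, |v_piston| = rω|sinθ|·[1 + r cosθ/√(L² − r² sin²θ)].
With r = 0.0758 m, L = 0.3204 m, θ = 142.3°: the bracketed kinematic factor |dx/dθ| = 0.037585 m.
ω = v/|dx/dθ| = 4.71/0.037585 = 125.32 rad/s.

125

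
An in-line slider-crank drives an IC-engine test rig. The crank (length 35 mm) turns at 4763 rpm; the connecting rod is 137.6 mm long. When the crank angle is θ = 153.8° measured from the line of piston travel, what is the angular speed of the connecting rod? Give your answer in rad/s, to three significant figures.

115

ω = 498.8 rad/s (converted from 4763 rpm).
The rod makes angle φ with the slider axis where L sinφ = r sinθ; differentiating, L cosφ·φ̇ = r ω cosθ.
L cosφ = √(L² − r² sin²θ) = 0.13673 m.
|ω_rod| = r ω |cosθ| / √(L² − r² sin²θ) = 0.035·498.8·0.89726/0.13673 = 114.56 rad/s.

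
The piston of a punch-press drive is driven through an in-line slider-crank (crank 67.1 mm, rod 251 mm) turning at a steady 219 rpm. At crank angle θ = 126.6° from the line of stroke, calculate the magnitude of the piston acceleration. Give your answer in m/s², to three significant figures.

ω = 2π·219/60 = 22.93 rad/s
x(θ) = r cosθ + √(L² − r² sin²θ); with ω constant, a = ω²·d²x/dθ².
d²x/dθ² = −r cosθ − r²(cos2θ)/√u − r⁴ sin²2θ/(4u^{3/2}),  u = L² − r² sin²θ = 0.0600991 m².
Substituting r = 0.0671 m, L = 0.251 m, θ = 126.6°: d²x/dθ² = +0.045 m.
a = ω²·d²x/dθ² = (22.93)²·(+0.045) = +23.668 m/s²;  |a| = 23.668 m/s².

23.7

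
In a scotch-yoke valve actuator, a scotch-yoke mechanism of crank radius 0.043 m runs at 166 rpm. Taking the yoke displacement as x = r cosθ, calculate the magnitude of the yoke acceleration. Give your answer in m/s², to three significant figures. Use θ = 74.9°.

3.38

ω = 17.38 rad/s (from 166 rpm).
x = r cosθ ⇒ ẍ = −rω² cosθ (ω constant).
|a| = rω²|cosθ| = 0.043·(17.38)²·|cos 74.9°| = 3.385 m/s².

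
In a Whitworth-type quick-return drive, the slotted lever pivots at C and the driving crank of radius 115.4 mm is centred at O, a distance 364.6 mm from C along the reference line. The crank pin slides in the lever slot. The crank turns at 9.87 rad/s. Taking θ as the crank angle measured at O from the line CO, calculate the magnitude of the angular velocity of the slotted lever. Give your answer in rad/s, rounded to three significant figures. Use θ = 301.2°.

ω = 9.87 rad/s
Crank pin A relative to C: A = (d + r cosθ, r sinθ); lever angle φ = atan2(r sinθ, d + r cosθ).
Differentiating tanφ: φ̇ = rω(d cosθ + r)/(d² + r² + 2dr cosθ).
d² + r² + 2dr cosθ = |CA|² = 0.189842 m²;  d cosθ + r = +0.30427 m.
|ω_lever| = |0.1154·9.87·+0.30427| / 0.189842 = 1.8255 rad/s.

1.83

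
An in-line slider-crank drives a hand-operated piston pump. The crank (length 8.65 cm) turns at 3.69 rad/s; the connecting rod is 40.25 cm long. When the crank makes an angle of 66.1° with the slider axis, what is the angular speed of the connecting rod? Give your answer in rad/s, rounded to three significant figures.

0.328

ω = 3.69 rad/s
The rod makes angle φ with the slider axis where L sinφ = r sinθ; differentiating, L cosφ·φ̇ = r ω cosθ.
L cosφ = √(L² − r² sin²θ) = 0.39465 m.
|ω_rod| = r ω |cosθ| / √(L² − r² sin²θ) = 0.0865·3.69·0.40514/0.39465 = 0.32767 rad/s.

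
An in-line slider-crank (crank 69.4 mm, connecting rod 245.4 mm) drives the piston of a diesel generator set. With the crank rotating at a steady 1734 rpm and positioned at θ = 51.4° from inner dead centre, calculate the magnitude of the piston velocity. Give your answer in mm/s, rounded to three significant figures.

11600

ω = 2π·1734/60 = 181.6 rad/s
For an in-line slider-crank, x = r cosθ + √(L² − r² sin²θ), so v = −rω sinθ·[1 + r cosθ/√(L² − r² sin²θ)].
With r = 0.0694 m, L = 0.2454 m, θ = 51.4°: √(L² − r² sin²θ) = 0.23933 m.
v = −0.0694·181.6·0.78152·[1 + 0.0694·0.62388/0.23933] = -11.63 m/s.
|v| = 11.63 m/s = 11630 mm/s.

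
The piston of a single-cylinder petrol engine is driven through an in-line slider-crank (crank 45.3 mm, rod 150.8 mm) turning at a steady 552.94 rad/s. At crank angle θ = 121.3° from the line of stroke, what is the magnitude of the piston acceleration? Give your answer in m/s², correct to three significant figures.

ω = 552.9 rad/s
x(θ) = r cosθ + √(L² − r² sin²θ); with ω constant, a = ω²·d²x/dθ².
d²x/dθ² = −r cosθ − r²(cos2θ)/√u − r⁴ sin²2θ/(4u^{3/2}),  u = L² − r² sin²θ = 0.0212424 m².
Substituting r = 0.0453 m, L = 0.1508 m, θ = 121.3°: d²x/dθ² = +0.029746 m.
a = ω²·d²x/dθ² = (552.9)²·(+0.029746) = +9094.5 m/s²;  |a| = 9094.5 m/s².

9090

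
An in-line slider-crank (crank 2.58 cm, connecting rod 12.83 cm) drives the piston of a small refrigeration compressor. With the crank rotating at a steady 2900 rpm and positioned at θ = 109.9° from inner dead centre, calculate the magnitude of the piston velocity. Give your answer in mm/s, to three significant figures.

ω = 2π·2900/60 = 303.7 rad/s
For an in-line slider-crank, x = r cosθ + √(L² − r² sin²θ), so v = −rω sinθ·[1 + r cosθ/√(L² − r² sin²θ)].
With r = 0.0258 m, L = 0.1283 m, θ = 109.9°: √(L² − r² sin²θ) = 0.12599 m.
v = −0.0258·303.7·0.94029·[1 + 0.0258·-0.34038/0.12599] = -6.8537 m/s.
|v| = 6.8537 m/s = 6853.7 mm/s.

6850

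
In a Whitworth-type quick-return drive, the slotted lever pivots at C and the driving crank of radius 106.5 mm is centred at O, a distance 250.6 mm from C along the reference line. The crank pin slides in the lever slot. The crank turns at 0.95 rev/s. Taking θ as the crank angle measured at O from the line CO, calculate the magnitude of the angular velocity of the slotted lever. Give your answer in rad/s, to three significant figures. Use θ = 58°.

ω = 5.969 rad/s (from 0.95 rev/s).
Crank pin A relative to C: A = (d + r cosθ, r sinθ); lever angle φ = atan2(r sinθ, d + r cosθ).
Differentiating tanφ: φ̇ = rω(d cosθ + r)/(d² + r² + 2dr cosθ).
d² + r² + 2dr cosθ = |CA|² = 0.102429 m²;  d cosθ + r = +0.2393 m.
|ω_lever| = |0.1065·5.969·+0.2393| / 0.102429 = 1.4852 rad/s.

1.49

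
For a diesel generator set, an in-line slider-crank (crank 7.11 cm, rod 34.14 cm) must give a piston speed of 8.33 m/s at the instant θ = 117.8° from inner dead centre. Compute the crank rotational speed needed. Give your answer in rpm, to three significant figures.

1400

For an in-line slider-crank, |v_piston| = rω|sinθ|·[1 + r cosθ/√(L² − r² sin²θ)].
With r = 0.0711 m, L = 0.3414 m, θ = 117.8°: the bracketed kinematic factor |dx/dθ| = 0.056678 m.
ω = v/|dx/dθ| = 8.33/0.056678 = 146.97 rad/s.
N = 60ω/(2π) = 1403.5 rpm.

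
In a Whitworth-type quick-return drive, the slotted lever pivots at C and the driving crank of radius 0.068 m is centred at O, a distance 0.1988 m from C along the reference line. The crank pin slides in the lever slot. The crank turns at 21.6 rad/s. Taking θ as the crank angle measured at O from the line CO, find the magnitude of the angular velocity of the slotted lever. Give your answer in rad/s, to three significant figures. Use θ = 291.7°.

ω = 21.6 rad/s
Crank pin A relative to C: A = (d + r cosθ, r sinθ); lever angle φ = atan2(r sinθ, d + r cosθ).
Differentiating tanφ: φ̇ = rω(d cosθ + r)/(d² + r² + 2dr cosθ).
d² + r² + 2dr cosθ = |CA|² = 0.0541422 m²;  d cosθ + r = +0.14151 m.
|ω_lever| = |0.068·21.6·+0.14151| / 0.0541422 = 3.8388 rad/s.

3.84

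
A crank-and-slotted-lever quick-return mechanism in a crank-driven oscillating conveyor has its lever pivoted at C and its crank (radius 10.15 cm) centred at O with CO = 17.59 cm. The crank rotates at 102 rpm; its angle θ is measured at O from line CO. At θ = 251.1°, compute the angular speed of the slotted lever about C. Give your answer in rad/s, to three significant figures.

1.63

ω = 10.68 rad/s (from 102 rpm).
Crank pin A relative to C: A = (d + r cosθ, r sinθ); lever angle φ = atan2(r sinθ, d + r cosθ).
Differentiating tanφ: φ̇ = rω(d cosθ + r)/(d² + r² + 2dr cosθ).
d² + r² + 2dr cosθ = |CA|² = 0.0296767 m²;  d cosθ + r = +0.044523 m.
|ω_lever| = |0.1015·10.68·+0.044523| / 0.0296767 = 1.6265 rad/s.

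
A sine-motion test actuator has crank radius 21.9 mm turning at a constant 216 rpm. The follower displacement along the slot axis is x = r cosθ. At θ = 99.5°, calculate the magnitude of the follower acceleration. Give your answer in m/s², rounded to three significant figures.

ω = 22.62 rad/s (from 216 rpm).
x = r cosθ ⇒ ẍ = −rω² cosθ (ω constant).
|a| = rω²|cosθ| = 0.0219·(22.62)²·|cos 99.5°| = 1.8493 m/s².

1.85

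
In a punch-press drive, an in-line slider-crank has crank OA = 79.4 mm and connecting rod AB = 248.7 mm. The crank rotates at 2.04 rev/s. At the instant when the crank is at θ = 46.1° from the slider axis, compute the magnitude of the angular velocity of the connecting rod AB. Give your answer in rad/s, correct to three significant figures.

ω = 12.82 rad/s (converted from 2.04 rev/s).
The rod makes angle φ with the slider axis where L sinφ = r sinθ; differentiating, L cosφ·φ̇ = r ω cosθ.
L cosφ = √(L² − r² sin²θ) = 0.24203 m.
|ω_rod| = r ω |cosθ| / √(L² − r² sin²θ) = 0.0794·12.82·0.69340/0.24203 = 2.9157 rad/s.

2.92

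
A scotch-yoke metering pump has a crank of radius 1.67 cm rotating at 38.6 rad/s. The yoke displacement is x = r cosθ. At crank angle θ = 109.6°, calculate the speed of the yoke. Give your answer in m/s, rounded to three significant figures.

0.607

ω = 38.6 rad/s
x = r cosθ ⇒ ẋ = −rω sinθ.
|v| = rω|sinθ| = 0.0167·38.6·|sin 109.6°| = 0.60727 m/s.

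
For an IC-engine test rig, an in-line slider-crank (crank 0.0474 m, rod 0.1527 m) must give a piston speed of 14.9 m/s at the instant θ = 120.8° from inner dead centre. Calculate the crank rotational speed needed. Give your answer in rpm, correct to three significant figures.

For an in-line slider-crank, |v_piston| = rω|sinθ|·[1 + r cosθ/√(L² − r² sin²θ)].
With r = 0.0474 m, L = 0.1527 m, θ = 120.8°: the bracketed kinematic factor |dx/dθ| = 0.034 m.
ω = v/|dx/dθ| = 14.9/0.034 = 438.23 rad/s.
N = 60ω/(2π) = 4184.8 rpm.

4180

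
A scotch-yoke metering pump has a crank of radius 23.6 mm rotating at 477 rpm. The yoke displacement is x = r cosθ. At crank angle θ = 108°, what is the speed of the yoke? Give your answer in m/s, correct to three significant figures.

1.12

ω = 49.95 rad/s (from 477 rpm).
x = r cosθ ⇒ ẋ = −rω sinθ.
|v| = rω|sinθ| = 0.0236·49.95·|sin 108°| = 1.1212 m/s.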